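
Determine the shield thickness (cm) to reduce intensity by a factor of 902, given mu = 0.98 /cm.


x = ln(factor) / mu
x = ln(902) / 0.98
x = 6.9435 cm

6.9435


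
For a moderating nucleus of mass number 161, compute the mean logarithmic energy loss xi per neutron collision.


xi = 1 + (A-1)^2/(2A) * ln((A-1)/(A+1))
xi = 1 + (161-1)^2/(2*161) * ln((161-1)/(161 +1))
xi = 0.012371

0.012371


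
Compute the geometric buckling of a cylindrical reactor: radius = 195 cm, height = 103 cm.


B^2 = (2.405/R)^2 + (pi/H)^2
B^2 = (2.405/195)^2 + (pi/103)^2
B^2 = 0.0010824 /cm^2

0.0010824


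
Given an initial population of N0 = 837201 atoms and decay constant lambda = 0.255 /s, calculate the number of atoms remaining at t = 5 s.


N = N0 * exp(-lambda * t)
N = 837201 * exp(-0.255 * 5)
N = 233940

233940


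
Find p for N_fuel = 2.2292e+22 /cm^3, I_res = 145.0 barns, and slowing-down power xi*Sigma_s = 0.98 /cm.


p = exp(-N * I * 1e-24 / (xi*Sigma_s))
p = exp(-2.2292e+22 * 145.0 * 1e-24 / 0.98)
p = 0.036946

0.036946


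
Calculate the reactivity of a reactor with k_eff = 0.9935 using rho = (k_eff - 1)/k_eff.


rho = (k_eff - 1) / k_eff
rho = (0.9935 - 1) / 0.9935
rho = -0.0065425

-0.0065425


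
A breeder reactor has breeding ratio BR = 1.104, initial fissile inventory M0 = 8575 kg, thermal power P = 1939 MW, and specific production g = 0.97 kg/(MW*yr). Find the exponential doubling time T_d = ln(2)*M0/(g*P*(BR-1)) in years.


Breeding gain G = BR - 1 = 1.104 - 1 = 0.104
Fissile production rate = g * P * G = 0.97 * 1939 * 0.104 = 195.60632 kg/yr
T_d = ln(2) * M0 / (g * P * G)
T_d = ln(2) * 8575 / 195.60632 = 30.386 yr

30.386


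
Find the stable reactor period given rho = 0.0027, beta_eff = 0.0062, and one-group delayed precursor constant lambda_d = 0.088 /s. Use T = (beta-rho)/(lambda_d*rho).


T = (beta - rho) / (lambda_d * rho)
T = (0.0062 - 0.0027) / (0.088 * 0.0027)
T = 14.731 s

14.731


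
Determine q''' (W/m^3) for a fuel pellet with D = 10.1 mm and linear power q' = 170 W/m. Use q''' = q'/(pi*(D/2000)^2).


r = D / 2 / 1000 = 10.1 / 2 / 1000 = 0.00505 m
q''' = q' / (pi * r^2)
q''' = 170 / (pi * 0.00505^2)
q''' = 2.1219e+06 W/m^3

2.1219e+06


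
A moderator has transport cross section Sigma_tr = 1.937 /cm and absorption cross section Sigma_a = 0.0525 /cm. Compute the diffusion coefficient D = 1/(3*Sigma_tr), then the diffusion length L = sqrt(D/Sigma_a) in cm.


D = 1 / (3 * Sigma_tr) = 1 / (3 * 1.937) = 0.1720874 cm
L = sqrt(D / Sigma_a)
L = sqrt(0.1720874 / 0.0525)
L = 1.8105 cm

1.8105


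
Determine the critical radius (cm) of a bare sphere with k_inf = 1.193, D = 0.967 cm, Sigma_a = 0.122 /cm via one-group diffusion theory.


L^2 = D / Sigma_a = 0.967 / 0.122 = 7.926230 cm^2
B_m^2 = (k_inf - 1) / L^2 = (1.193 - 1) / 7.926230 = 0.02434953 /cm^2
For a bare sphere: B_g = pi/R, so R_c = pi / sqrt(B_m^2)
R_c = pi / sqrt(0.02434953) = 20.133 cm

20.133


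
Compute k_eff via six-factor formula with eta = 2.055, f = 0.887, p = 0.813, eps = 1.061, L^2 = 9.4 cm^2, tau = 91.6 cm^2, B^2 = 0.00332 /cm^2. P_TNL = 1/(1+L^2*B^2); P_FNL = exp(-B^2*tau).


k_inf = eta*f*p*eps = 2.055*0.887*0.813*1.061 = 1.572322
P_TNL = 1/(1 + L^2*B^2) = 1/(1 + 9.4*0.00332) = 0.9697365
P_FNL = exp(-B^2*tau) = exp(-0.00332*91.6) = 0.7377782
k_eff = k_inf * P_TNL * P_FNL = 1.572322 * 0.9697365 * 0.7377782
k_eff = 1.1249

1.1249


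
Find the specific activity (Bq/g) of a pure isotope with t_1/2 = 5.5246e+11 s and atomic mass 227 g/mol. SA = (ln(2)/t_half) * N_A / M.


lambda = ln(2) / t_half = ln(2) / 5.5246e+11 = 1.254656e-12 /s
SA = lambda * N_A / M
SA = 1.254656e-12 * 6.022e23 / 227
SA = 3.3284e+09 Bq/g

3.3284e+09


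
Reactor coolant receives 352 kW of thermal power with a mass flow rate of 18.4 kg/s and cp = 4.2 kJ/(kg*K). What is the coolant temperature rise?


dT = Q / (m_dot * cp)
dT = 352 / (18.4 * 4.2)
dT = 4.5549 C

4.5549


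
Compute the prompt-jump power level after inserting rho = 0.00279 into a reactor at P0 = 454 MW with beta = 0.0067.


P1/P0 = beta / (beta - rho)
P1/P0 = 0.0067 / (0.0067 - 0.00279) = 1.713555
P1 = 454 * 1.713555 = 777.95 MW

777.95


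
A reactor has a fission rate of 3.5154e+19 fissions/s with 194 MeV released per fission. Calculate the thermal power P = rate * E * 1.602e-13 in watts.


P = fission_rate * E_MeV * 1.602e-13
P = 3.5154e+19 * 194 * 1.602e-13
P = 1.0925e+09 W

1.0925e+09


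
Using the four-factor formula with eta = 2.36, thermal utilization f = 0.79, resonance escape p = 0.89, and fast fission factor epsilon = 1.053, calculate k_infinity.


k_inf = eta * f * p * epsilon
k_inf = 2.36 * 0.79 * 0.89 * 1.053
k_inf = 1.7473

1.7473


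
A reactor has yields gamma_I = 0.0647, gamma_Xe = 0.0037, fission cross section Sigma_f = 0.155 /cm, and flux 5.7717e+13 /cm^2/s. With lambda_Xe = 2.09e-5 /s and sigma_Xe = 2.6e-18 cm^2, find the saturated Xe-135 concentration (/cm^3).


Xe_eq = (gamma_I + gamma_Xe) * Sigma_f * phi / (lambda_Xe + sigma_Xe * phi)
Numerator = (0.0647 + 0.0037) * 0.155 * 5.7717e+13 = 6.119156e+11
Denominator = 2.09e-5 + 2.6e-18 * 5.7717e+13 = 1.709642e-04
Xe_eq = 6.119156e+11 / 1.709642e-04 = 3.5792e+15 /cm^3

3.5792e+15


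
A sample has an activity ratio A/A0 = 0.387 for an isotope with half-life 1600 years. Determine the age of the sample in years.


lambda = ln(2) / t_half = ln(2) / 1600 = 4.332170e-04 /yr
t = -ln(A/A0) / lambda
t = -ln(0.387) / 4.332170e-04
t = 2191.4 yr

2191.4


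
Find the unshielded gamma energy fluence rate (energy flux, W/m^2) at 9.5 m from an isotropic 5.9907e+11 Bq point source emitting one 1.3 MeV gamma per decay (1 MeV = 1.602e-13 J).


psi = A * E * 1.602e-13 / (4*pi*r^2)
psi = 5.9907e+11 * 1.3 * 1.602e-13 / (4*pi*9.5^2)
psi = 1.1001e-04 W/m^2

1.1001e-04


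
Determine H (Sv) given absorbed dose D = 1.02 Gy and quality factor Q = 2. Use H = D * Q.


H = D * Q
H = 1.02 * 2
H = 2.0400 Sv

2.0400


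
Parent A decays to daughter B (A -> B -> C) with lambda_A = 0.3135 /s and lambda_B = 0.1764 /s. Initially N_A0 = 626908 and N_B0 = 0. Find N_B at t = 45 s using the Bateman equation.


N_B(t) = lambda_A * N_A0 / (lambda_B - lambda_A) * [exp(-lambda_A*t) - exp(-lambda_B*t)]
exp(-0.3135*45) = 7.467764e-07; exp(-0.1764*45) = 3.569196e-04
N_B = 0.3135 * 626908 / (0.1764 - 0.3135) * (7.467764e-07 - 3.569196e-04)
N_B = 510.58

510.58


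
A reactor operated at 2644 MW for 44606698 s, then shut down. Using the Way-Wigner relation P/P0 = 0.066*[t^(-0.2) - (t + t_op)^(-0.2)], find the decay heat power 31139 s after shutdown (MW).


P/P0 = 0.066 * [t^(-0.2) - (t + t_op)^(-0.2)]
P/P0 = 0.066 * [31139^(-0.2) - (31139 + 44606698)^(-0.2)]
P/P0 = 0.066 * [0.1262813 - 0.02951613] = 0.006386501
P = 2644 * 0.006386501 = 16.886 MW

16.886


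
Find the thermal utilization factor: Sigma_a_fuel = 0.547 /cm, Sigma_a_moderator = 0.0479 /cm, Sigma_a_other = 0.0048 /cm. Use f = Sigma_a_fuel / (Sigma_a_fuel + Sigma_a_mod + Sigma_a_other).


f = Sigma_a_fuel / (Sigma_a_fuel + Sigma_a_mod + Sigma_a_other)
f = 0.547 / (0.547 + 0.0479 + 0.0048)
f = 0.91212

0.91212


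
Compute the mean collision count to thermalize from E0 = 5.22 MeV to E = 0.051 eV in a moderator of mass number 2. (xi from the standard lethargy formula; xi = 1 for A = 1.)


xi = 1 + (A-1)^2/(2A)*ln((A-1)/(A+1)) = 0.7253469 (for A = 2)
n = ln(E0/E) / xi
n = ln(5.22e6 / 0.051) / 0.7253469
n = ln(1.023529e+08) / 0.7253469 = 25.428

25.428


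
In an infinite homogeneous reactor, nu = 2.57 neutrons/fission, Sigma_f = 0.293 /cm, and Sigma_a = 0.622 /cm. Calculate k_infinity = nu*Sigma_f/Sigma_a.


k_inf = nu * Sigma_f / Sigma_a
k_inf = 2.57 * 0.293 / 0.622
k_inf = 1.2106

1.2106


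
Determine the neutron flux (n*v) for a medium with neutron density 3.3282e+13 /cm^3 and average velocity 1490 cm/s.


phi = n * v
phi = 3.3282e+13 * 1490
phi = 4.9590e+16 /cm^2/s

4.9590e+16


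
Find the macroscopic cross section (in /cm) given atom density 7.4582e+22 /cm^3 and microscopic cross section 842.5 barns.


Sigma = N * sigma_barns * 1e-24
Sigma = 7.4582e+22 * 842.5 * 1e-24
Sigma = 62.835 /cm

62.835


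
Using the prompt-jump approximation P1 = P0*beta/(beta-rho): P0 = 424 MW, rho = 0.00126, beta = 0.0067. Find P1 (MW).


P1/P0 = beta / (beta - rho)
P1/P0 = 0.0067 / (0.0067 - 0.00126) = 1.231618
P1 = 424 * 1.231618 = 522.21 MW

522.21


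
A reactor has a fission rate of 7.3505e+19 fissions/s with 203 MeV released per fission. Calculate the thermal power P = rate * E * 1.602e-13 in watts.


P = fission_rate * E_MeV * 1.602e-13
P = 7.3505e+19 * 203 * 1.602e-13
P = 2.3904e+09 W

2.3904e+09


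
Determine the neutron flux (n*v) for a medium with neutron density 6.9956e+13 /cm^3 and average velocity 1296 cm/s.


phi = n * v
phi = 6.9956e+13 * 1296
phi = 9.0663e+16 /cm^2/s

9.0663e+16


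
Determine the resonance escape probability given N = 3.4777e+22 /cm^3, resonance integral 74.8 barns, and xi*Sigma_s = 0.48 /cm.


p = exp(-N * I * 1e-24 / (xi*Sigma_s))
p = exp(-3.4777e+22 * 74.8 * 1e-24 / 0.48)
p = 0.0044297

0.0044297


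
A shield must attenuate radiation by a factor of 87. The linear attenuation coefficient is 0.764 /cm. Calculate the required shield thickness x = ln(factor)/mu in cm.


x = ln(factor) / mu
x = ln(87) / 0.764
x = 5.8454 cm

5.8454


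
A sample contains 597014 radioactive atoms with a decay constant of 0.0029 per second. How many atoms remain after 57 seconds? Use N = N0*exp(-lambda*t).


N = N0 * exp(-lambda * t)
N = 597014 * exp(-0.0029 * 57)
N = 506053

506053


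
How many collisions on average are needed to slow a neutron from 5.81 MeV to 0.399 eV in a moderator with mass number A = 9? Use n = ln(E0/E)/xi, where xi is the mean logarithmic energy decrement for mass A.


xi = 1 + (A-1)^2/(2A)*ln((A-1)/(A+1)) = 0.2066007 (for A = 9)
n = ln(E0/E) / xi
n = ln(5.81e6 / 0.399) / 0.2066007
n = ln(1.456140e+07) / 0.2066007 = 79.835

79.835


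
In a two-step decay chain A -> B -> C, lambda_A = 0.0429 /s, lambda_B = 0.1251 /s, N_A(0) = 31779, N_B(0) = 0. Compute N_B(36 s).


N_B(t) = lambda_A * N_A0 / (lambda_B - lambda_A) * [exp(-lambda_A*t) - exp(-lambda_B*t)]
exp(-0.0429*36) = 0.2134399; exp(-0.1251*36) = 0.01106908
N_B = 0.0429 * 31779 / (0.1251 - 0.0429) * (0.2134399 - 0.01106908)
N_B = 3356.4

3356.4


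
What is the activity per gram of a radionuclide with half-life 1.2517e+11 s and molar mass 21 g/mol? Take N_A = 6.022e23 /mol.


lambda = ln(2) / t_half = ln(2) / 1.2517e+11 = 5.537646e-12 /s
SA = lambda * N_A / M
SA = 5.537646e-12 * 6.022e23 / 21
SA = 1.5880e+11 Bq/g

1.5880e+11


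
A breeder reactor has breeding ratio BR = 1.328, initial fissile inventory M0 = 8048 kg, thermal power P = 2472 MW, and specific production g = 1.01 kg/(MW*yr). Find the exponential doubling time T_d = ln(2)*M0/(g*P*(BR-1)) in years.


Breeding gain G = BR - 1 = 1.328 - 1 = 0.328
Fissile production rate = g * P * G = 1.01 * 2472 * 0.328 = 818.92416 kg/yr
T_d = ln(2) * M0 / (g * P * G)
T_d = ln(2) * 8048 / 818.92416 = 6.8119 yr

6.8119


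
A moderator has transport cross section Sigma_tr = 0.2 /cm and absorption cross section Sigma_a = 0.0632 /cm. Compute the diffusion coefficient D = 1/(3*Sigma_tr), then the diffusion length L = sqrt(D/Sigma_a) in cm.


D = 1 / (3 * Sigma_tr) = 1 / (3 * 0.2) = 1.666667 cm
L = sqrt(D / Sigma_a)
L = sqrt(1.666667 / 0.0632)
L = 5.1353 cm

5.1353


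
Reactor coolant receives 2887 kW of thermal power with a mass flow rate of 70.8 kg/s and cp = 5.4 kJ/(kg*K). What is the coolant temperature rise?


dT = Q / (m_dot * cp)
dT = 2887 / (70.8 * 5.4)
dT = 7.5513 C

7.5513


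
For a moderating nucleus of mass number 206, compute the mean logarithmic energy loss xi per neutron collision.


xi = 1 + (A-1)^2/(2A) * ln((A-1)/(A+1))
xi = 1 + (206-1)^2/(2*206) * ln((206-1)/(206 +1))
xi = 0.0096774

0.0096774


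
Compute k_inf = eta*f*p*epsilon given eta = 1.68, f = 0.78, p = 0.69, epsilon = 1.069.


k_inf = eta * f * p * epsilon
k_inf = 1.68 * 0.78 * 0.69 * 1.069
k_inf = 0.96656

0.96656


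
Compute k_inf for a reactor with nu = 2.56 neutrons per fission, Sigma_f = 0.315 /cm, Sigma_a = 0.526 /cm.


k_inf = nu * Sigma_f / Sigma_a
k_inf = 2.56 * 0.315 / 0.526
k_inf = 1.5331

1.5331


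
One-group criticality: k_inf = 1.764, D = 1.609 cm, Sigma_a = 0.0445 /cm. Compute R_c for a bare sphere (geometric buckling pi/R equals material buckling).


L^2 = D / Sigma_a = 1.609 / 0.0445 = 36.15730 cm^2
B_m^2 = (k_inf - 1) / L^2 = (1.764 - 1) / 36.15730 = 0.02112990 /cm^2
For a bare sphere: B_g = pi/R, so R_c = pi / sqrt(B_m^2)
R_c = pi / sqrt(0.02112990) = 21.612 cm

21.612


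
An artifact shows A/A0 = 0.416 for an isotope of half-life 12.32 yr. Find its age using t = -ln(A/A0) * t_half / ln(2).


lambda = ln(2) / t_half = ln(2) / 12.32 = 0.05626195 /yr
t = -ln(A/A0) / lambda
t = -ln(0.416) / 0.05626195
t = 15.589 yr

15.589


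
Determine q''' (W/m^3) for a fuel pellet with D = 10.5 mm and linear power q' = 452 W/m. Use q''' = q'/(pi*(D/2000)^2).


r = D / 2 / 1000 = 10.5 / 2 / 1000 = 0.00525 m
q''' = q' / (pi * r^2)
q''' = 452 / (pi * 0.00525^2)
q''' = 5.2200e+06 W/m^3

5.2200e+06


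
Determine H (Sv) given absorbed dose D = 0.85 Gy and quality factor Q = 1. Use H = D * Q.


H = D * Q
H = 0.85 * 1
H = 0.85000 Sv

0.85000


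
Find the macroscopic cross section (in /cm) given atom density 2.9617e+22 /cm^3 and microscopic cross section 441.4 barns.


Sigma = N * sigma_barns * 1e-24
Sigma = 2.9617e+22 * 441.4 * 1e-24
Sigma = 13.073 /cm

13.073


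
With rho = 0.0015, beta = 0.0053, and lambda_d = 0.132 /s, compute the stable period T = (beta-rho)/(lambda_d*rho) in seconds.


T = (beta - rho) / (lambda_d * rho)
T = (0.0053 - 0.0015) / (0.132 * 0.0015)
T = 19.192 s

19.192


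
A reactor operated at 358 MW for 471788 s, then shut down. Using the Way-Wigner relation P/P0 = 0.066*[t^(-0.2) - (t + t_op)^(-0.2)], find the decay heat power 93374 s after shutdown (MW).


P/P0 = 0.066 * [t^(-0.2) - (t + t_op)^(-0.2)]
P/P0 = 0.066 * [93374^(-0.2) - (93374 + 471788)^(-0.2)]
P/P0 = 0.066 * [0.1013806 - 0.07072377] = 0.002023351
P = 358 * 0.002023351 = 0.72436 MW

0.72436


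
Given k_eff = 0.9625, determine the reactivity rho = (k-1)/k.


rho = (k_eff - 1) / k_eff
rho = (0.9625 - 1) / 0.9625
rho = -0.038961

-0.038961


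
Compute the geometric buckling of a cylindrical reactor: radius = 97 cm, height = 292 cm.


B^2 = (2.405/R)^2 + (pi/H)^2
B^2 = (2.405/97)^2 + (pi/292)^2
B^2 = 7.3049e-04 /cm^2

7.3049e-04


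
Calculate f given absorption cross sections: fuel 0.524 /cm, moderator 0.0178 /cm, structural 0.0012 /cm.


f = Sigma_a_fuel / (Sigma_a_fuel + Sigma_a_mod + Sigma_a_other)
f = 0.524 / (0.524 + 0.0178 + 0.0012)
f = 0.96501

0.96501


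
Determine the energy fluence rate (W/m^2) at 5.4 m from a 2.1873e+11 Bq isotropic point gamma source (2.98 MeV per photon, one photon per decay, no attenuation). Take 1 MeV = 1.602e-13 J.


psi = A * E * 1.602e-13 / (4*pi*r^2)
psi = 2.1873e+11 * 2.98 * 1.602e-13 / (4*pi*5.4^2)
psi = 2.8496e-04 W/m^2

2.8496e-04


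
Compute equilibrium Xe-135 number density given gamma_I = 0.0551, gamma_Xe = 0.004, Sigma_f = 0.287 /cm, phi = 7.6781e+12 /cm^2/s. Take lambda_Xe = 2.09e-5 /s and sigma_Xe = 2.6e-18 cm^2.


Xe_eq = (gamma_I + gamma_Xe) * Sigma_f * phi / (lambda_Xe + sigma_Xe * phi)
Numerator = (0.0551 + 0.004) * 0.287 * 7.6781e+12 = 1.302336e+11
Denominator = 2.09e-5 + 2.6e-18 * 7.6781e+12 = 4.086306e-05
Xe_eq = 1.302336e+11 / 4.086306e-05 = 3.1871e+15 /cm^3

3.1871e+15


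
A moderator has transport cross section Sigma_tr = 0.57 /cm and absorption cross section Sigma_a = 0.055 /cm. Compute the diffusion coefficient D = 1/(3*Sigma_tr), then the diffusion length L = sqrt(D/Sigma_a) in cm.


D = 1 / (3 * Sigma_tr) = 1 / (3 * 0.57) = 0.5847953 cm
L = sqrt(D / Sigma_a)
L = sqrt(0.5847953 / 0.055)
L = 3.2608 cm

3.2608


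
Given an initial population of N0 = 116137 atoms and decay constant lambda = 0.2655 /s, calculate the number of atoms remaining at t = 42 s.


N = N0 * exp(-lambda * t)
N = 116137 * exp(-0.2655 * 42)
N = 1.6678

1.6678


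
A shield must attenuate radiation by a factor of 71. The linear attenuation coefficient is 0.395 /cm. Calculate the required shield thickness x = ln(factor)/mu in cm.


x = ln(factor) / mu
x = ln(71) / 0.395
x = 10.792 cm

10.792


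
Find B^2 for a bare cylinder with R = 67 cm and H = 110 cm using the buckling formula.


B^2 = (2.405/R)^2 + (pi/H)^2
B^2 = (2.405/67)^2 + (pi/110)^2
B^2 = 0.0021042 /cm^2

0.0021042


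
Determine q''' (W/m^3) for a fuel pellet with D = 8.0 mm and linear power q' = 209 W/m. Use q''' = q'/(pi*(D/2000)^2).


r = D / 2 / 1000 = 8.0 / 2 / 1000 = 0.004 m
q''' = q' / (pi * r^2)
q''' = 209 / (pi * 0.004^2)
q''' = 4.1579e+06 W/m^3

4.1579e+06


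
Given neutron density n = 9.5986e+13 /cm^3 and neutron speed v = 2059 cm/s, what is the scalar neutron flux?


phi = n * v
phi = 9.5986e+13 * 2059
phi = 1.9764e+17 /cm^2/s

1.9764e+17


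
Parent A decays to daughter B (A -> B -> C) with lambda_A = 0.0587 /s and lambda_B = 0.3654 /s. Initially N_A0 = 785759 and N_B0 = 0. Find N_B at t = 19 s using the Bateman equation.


N_B(t) = lambda_A * N_A0 / (lambda_B - lambda_A) * [exp(-lambda_A*t) - exp(-lambda_B*t)]
exp(-0.0587*19) = 0.3278169; exp(-0.3654*19) = 9.657554e-04
N_B = 0.0587 * 785759 / (0.3654 - 0.0587) * (0.3278169 - 9.657554e-04)
N_B = 49155

49155


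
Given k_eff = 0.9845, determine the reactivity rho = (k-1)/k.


rho = (k_eff - 1) / k_eff
rho = (0.9845 - 1) / 0.9845
rho = -0.015744

-0.015744


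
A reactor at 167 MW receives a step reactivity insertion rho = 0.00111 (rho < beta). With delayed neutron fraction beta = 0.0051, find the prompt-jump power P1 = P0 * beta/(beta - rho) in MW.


P1/P0 = beta / (beta - rho)
P1/P0 = 0.0051 / (0.0051 - 0.00111) = 1.278195
P1 = 167 * 1.278195 = 213.46 MW

213.46


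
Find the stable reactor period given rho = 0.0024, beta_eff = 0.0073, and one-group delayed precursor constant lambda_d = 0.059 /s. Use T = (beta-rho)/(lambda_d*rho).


T = (beta - rho) / (lambda_d * rho)
T = (0.0073 - 0.0024) / (0.059 * 0.0024)
T = 34.605 s

34.605


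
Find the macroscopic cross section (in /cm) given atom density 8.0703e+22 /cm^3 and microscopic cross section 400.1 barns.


Sigma = N * sigma_barns * 1e-24
Sigma = 8.0703e+22 * 400.1 * 1e-24
Sigma = 32.289 /cm

32.289


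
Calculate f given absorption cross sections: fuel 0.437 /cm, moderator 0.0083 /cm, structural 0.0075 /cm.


f = Sigma_a_fuel / (Sigma_a_fuel + Sigma_a_mod + Sigma_a_other)
f = 0.437 / (0.437 + 0.0083 + 0.0075)
f = 0.96511

0.96511


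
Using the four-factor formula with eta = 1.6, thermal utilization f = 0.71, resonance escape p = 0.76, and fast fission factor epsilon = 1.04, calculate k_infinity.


k_inf = eta * f * p * epsilon
k_inf = 1.6 * 0.71 * 0.76 * 1.04
k_inf = 0.89789

0.89789


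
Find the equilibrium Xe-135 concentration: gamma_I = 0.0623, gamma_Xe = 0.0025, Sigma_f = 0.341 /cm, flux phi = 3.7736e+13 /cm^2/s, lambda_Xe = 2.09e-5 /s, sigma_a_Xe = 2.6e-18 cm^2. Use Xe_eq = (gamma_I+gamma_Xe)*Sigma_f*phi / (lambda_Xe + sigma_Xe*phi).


Xe_eq = (gamma_I + gamma_Xe) * Sigma_f * phi / (lambda_Xe + sigma_Xe * phi)
Numerator = (0.0623 + 0.0025) * 0.341 * 3.7736e+13 = 8.338448e+11
Denominator = 2.09e-5 + 2.6e-18 * 3.7736e+13 = 1.190136e-04
Xe_eq = 8.338448e+11 / 1.190136e-04 = 7.0063e+15 /cm^3

7.0063e+15


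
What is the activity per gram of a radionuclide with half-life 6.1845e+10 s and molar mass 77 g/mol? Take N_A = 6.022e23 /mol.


lambda = ln(2) / t_half = ln(2) / 6.1845e+10 = 1.120781e-11 /s
SA = lambda * N_A / M
SA = 1.120781e-11 * 6.022e23 / 77
SA = 8.7654e+10 Bq/g

8.7654e+10


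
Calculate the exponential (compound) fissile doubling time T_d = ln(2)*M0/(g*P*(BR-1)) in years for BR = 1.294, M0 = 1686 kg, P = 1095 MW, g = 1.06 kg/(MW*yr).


Breeding gain G = BR - 1 = 1.294 - 1 = 0.294
Fissile production rate = g * P * G = 1.06 * 1095 * 0.294 = 341.2458 kg/yr
T_d = ln(2) * M0 / (g * P * G)
T_d = ln(2) * 1686 / 341.2458 = 3.4246 yr

3.4246


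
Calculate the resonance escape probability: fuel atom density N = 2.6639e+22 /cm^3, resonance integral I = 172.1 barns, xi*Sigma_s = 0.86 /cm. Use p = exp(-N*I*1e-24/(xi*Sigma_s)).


p = exp(-N * I * 1e-24 / (xi*Sigma_s))
p = exp(-2.6639e+22 * 172.1 * 1e-24 / 0.86)
p = 0.0048397

0.0048397


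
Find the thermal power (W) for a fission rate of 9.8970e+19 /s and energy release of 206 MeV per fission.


P = fission_rate * E_MeV * 1.602e-13
P = 9.8970e+19 * 206 * 1.602e-13
P = 3.2661e+09 W

3.2661e+09


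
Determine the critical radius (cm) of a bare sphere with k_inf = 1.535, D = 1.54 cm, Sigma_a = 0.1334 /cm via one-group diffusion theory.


L^2 = D / Sigma_a = 1.54 / 0.1334 = 11.54423 cm^2
B_m^2 = (k_inf - 1) / L^2 = (1.535 - 1) / 11.54423 = 0.04634350 /cm^2
For a bare sphere: B_g = pi/R, so R_c = pi / sqrt(B_m^2)
R_c = pi / sqrt(0.04634350) = 14.593 cm

14.593


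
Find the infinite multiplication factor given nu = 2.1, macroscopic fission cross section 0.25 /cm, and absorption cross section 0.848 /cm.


k_inf = nu * Sigma_f / Sigma_a
k_inf = 2.1 * 0.25 / 0.848
k_inf = 0.61910

0.61910


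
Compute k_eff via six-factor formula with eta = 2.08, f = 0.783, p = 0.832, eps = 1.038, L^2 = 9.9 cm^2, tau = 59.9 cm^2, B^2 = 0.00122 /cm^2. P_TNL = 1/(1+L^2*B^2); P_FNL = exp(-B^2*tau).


k_inf = eta*f*p*eps = 2.08*0.783*0.832*1.038 = 1.406520
P_TNL = 1/(1 + L^2*B^2) = 1/(1 + 9.9*0.00122) = 0.9880661
P_FNL = exp(-B^2*tau) = exp(-0.00122*59.9) = 0.9295283
k_eff = k_inf * P_TNL * P_FNL = 1.406520 * 0.9880661 * 0.9295283
k_eff = 1.2918

1.2918


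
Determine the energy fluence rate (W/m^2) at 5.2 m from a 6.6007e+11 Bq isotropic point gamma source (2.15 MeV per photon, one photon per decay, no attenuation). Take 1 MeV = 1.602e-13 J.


psi = A * E * 1.602e-13 / (4*pi*r^2)
psi = 6.6007e+11 * 2.15 * 1.602e-13 / (4*pi*5.2^2)
psi = 6.6907e-04 W/m^2

6.6907e-04


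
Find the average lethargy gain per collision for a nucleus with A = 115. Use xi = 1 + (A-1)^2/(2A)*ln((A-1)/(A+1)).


xi = 1 + (A-1)^2/(2A) * ln((A-1)/(A+1))
xi = 1 + (115-1)^2/(2*115) * ln((115-1)/(115 +1))
xi = 0.017291

0.017291


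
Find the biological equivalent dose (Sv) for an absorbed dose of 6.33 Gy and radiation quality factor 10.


H = D * Q
H = 6.33 * 10
H = 63.300 Sv

63.300


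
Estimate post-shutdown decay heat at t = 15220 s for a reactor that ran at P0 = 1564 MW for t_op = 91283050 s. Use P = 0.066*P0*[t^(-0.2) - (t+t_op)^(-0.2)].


P/P0 = 0.066 * [t^(-0.2) - (t + t_op)^(-0.2)]
P/P0 = 0.066 * [15220^(-0.2) - (15220 + 91283050)^(-0.2)]
P/P0 = 0.066 * [0.1457193 - 0.02558041] = 0.007929167
P = 1564 * 0.007929167 = 12.401 MW

12.401


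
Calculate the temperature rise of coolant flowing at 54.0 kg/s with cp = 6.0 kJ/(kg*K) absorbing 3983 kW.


dT = Q / (m_dot * cp)
dT = 3983 / (54.0 * 6.0)
dT = 12.293 C

12.293


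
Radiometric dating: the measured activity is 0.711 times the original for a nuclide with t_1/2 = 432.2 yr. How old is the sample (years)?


lambda = ln(2) / t_half = ln(2) / 432.2 = 0.001603765 /yr
t = -ln(A/A0) / lambda
t = -ln(0.711) / 0.001603765
t = 212.68 yr

212.68


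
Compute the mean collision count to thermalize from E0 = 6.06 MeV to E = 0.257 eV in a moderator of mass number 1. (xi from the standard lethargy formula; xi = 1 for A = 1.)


xi = 1 + (A-1)^2/(2A)*ln((A-1)/(A+1)) = 1 (for A = 1)
n = ln(E0/E) / xi
n = ln(6.06e6 / 0.257) / 1
n = ln(2.357977e+07) / 1 = 16.976

16.976


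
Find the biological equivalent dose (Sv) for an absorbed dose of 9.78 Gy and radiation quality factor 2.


H = D * Q
H = 9.78 * 2
H = 19.560 Sv

19.560


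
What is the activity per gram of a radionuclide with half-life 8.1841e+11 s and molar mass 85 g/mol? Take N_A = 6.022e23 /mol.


lambda = ln(2) / t_half = ln(2) / 8.1841e+11 = 8.469437e-13 /s
SA = lambda * N_A / M
SA = 8.469437e-13 * 6.022e23 / 85
SA = 6.0003e+09 Bq/g

6.0003e+09


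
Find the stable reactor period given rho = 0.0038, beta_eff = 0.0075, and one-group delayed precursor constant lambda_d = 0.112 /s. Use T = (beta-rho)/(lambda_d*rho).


T = (beta - rho) / (lambda_d * rho)
T = (0.0075 - 0.0038) / (0.112 * 0.0038)
T = 8.6936 s

8.6936


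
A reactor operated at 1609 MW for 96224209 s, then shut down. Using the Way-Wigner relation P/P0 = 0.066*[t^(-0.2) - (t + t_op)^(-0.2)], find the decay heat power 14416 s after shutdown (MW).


P/P0 = 0.066 * [t^(-0.2) - (t + t_op)^(-0.2)]
P/P0 = 0.066 * [14416^(-0.2) - (14416 + 96224209)^(-0.2)]
P/P0 = 0.066 * [0.1473096 - 0.02531221] = 0.008051828
P = 1609 * 0.008051828 = 12.955 MW

12.955


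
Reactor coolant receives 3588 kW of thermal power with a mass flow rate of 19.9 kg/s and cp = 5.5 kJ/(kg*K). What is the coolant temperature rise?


dT = Q / (m_dot * cp)
dT = 3588 / (19.9 * 5.5)
dT = 32.782 C

32.782


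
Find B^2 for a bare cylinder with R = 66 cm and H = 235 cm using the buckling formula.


B^2 = (2.405/R)^2 + (pi/H)^2
B^2 = (2.405/66)^2 + (pi/235)^2
B^2 = 0.0015065 /cm^2

0.0015065


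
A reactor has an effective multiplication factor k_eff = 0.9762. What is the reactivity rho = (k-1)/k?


rho = (k_eff - 1) / k_eff
rho = (0.9762 - 1) / 0.9762
rho = -0.024380

-0.024380


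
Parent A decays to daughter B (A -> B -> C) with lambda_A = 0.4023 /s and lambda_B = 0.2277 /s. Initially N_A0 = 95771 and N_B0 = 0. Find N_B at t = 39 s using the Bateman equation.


N_B(t) = lambda_A * N_A0 / (lambda_B - lambda_A) * [exp(-lambda_A*t) - exp(-lambda_B*t)]
exp(-0.4023*39) = 1.534793e-07; exp(-0.2277*39) = 1.391024e-04
N_B = 0.4023 * 95771 / (0.2277 - 0.4023) * (1.534793e-07 - 1.391024e-04)
N_B = 30.662

30.662


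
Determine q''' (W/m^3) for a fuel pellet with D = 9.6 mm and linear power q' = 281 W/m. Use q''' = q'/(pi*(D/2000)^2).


r = D / 2 / 1000 = 9.6 / 2 / 1000 = 0.0048 m
q''' = q' / (pi * r^2)
q''' = 281 / (pi * 0.0048^2)
q''' = 3.8822e+06 W/m^3

3.8822e+06


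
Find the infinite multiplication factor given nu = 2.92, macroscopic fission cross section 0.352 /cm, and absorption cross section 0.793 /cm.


k_inf = nu * Sigma_f / Sigma_a
k_inf = 2.92 * 0.352 / 0.793
k_inf = 1.2961

1.2961


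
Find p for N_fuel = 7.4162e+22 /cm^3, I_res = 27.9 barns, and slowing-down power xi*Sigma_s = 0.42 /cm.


p = exp(-N * I * 1e-24 / (xi*Sigma_s))
p = exp(-7.4162e+22 * 27.9 * 1e-24 / 0.42)
p = 0.0072520

0.0072520


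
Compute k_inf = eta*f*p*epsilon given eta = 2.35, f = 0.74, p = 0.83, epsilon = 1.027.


k_inf = eta * f * p * epsilon
k_inf = 2.35 * 0.74 * 0.83 * 1.027
k_inf = 1.4823

1.4823


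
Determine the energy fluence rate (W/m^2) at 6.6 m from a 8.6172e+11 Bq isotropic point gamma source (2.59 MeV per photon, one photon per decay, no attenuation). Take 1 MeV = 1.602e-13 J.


psi = A * E * 1.602e-13 / (4*pi*r^2)
psi = 8.6172e+11 * 2.59 * 1.602e-13 / (4*pi*6.6^2)
psi = 6.5318e-04 W/m^2

6.5318e-04


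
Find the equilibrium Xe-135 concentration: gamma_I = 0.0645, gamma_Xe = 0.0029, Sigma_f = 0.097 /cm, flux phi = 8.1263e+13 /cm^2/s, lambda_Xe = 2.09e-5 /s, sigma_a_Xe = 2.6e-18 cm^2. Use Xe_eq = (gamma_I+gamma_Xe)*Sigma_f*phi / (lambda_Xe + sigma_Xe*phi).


Xe_eq = (gamma_I + gamma_Xe) * Sigma_f * phi / (lambda_Xe + sigma_Xe * phi)
Numerator = (0.0645 + 0.0029) * 0.097 * 8.1263e+13 = 5.312812e+11
Denominator = 2.09e-5 + 2.6e-18 * 8.1263e+13 = 2.321838e-04
Xe_eq = 5.312812e+11 / 2.321838e-04 = 2.2882e+15 /cm^3

2.2882e+15


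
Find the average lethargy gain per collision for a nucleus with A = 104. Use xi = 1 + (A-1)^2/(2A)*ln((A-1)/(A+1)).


xi = 1 + (A-1)^2/(2A) * ln((A-1)/(A+1))
xi = 1 + (104-1)^2/(2*104) * ln((104-1)/(104 +1))
xi = 0.019108

0.019108


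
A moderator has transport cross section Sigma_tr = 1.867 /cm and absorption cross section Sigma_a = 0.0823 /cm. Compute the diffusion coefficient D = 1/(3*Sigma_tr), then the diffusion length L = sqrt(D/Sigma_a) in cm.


D = 1 / (3 * Sigma_tr) = 1 / (3 * 1.867) = 0.1785395 cm
L = sqrt(D / Sigma_a)
L = sqrt(0.1785395 / 0.0823)
L = 1.4729 cm

1.4729


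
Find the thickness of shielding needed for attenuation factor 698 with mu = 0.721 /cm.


x = ln(factor) / mu
x = ln(698) / 0.721
x = 9.0821 cm

9.0821


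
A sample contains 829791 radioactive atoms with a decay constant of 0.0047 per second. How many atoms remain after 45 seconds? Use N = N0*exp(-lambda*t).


N = N0 * exp(-lambda * t)
N = 829791 * exp(-0.0047 * 45)
N = 671607

671607


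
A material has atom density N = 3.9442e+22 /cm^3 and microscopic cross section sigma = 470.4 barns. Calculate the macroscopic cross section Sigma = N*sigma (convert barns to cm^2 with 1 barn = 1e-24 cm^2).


Sigma = N * sigma_barns * 1e-24
Sigma = 3.9442e+22 * 470.4 * 1e-24
Sigma = 18.554 /cm

18.554


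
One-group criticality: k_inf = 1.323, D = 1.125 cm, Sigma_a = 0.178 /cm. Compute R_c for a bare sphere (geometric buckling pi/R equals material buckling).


L^2 = D / Sigma_a = 1.125 / 0.178 = 6.320225 cm^2
B_m^2 = (k_inf - 1) / L^2 = (1.323 - 1) / 6.320225 = 0.05110578 /cm^2
For a bare sphere: B_g = pi/R, so R_c = pi / sqrt(B_m^2)
R_c = pi / sqrt(0.05110578) = 13.897 cm

13.897


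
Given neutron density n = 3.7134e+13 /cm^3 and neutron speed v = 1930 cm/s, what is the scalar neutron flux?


phi = n * v
phi = 3.7134e+13 * 1930
phi = 7.1669e+16 /cm^2/s

7.1669e+16


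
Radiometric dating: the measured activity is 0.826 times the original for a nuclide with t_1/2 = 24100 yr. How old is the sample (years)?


lambda = ln(2) / t_half = ln(2) / 24100 = 2.876129e-05 /yr
t = -ln(A/A0) / lambda
t = -ln(0.826) / 2.876129e-05
t = 6646.5 yr

6646.5


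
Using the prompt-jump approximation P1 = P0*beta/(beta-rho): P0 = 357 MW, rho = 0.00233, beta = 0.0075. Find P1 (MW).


P1/P0 = beta / (beta - rho)
P1/P0 = 0.0075 / (0.0075 - 0.00233) = 1.450677
P1 = 357 * 1.450677 = 517.89 MW

517.89


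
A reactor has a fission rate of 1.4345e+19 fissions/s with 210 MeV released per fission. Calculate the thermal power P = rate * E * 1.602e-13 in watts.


P = fission_rate * E_MeV * 1.602e-13
P = 1.4345e+19 * 210 * 1.602e-13
P = 4.8259e+08 W

4.8259e+08


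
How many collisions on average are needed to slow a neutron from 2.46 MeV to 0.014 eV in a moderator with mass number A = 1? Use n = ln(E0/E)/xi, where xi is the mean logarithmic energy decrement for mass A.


xi = 1 + (A-1)^2/(2A)*ln((A-1)/(A+1)) = 1 (for A = 1)
n = ln(E0/E) / xi
n = ln(2.46e6 / 0.014) / 1
n = ln(1.757143e+08) / 1 = 18.984

18.984


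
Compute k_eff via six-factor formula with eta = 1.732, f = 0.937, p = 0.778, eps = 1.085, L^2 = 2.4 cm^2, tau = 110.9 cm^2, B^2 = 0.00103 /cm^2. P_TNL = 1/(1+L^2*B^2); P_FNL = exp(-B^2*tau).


k_inf = eta*f*p*eps = 1.732*0.937*0.778*1.085 = 1.369925
P_TNL = 1/(1 + L^2*B^2) = 1/(1 + 2.4*0.00103) = 0.9975341
P_FNL = exp(-B^2*tau) = exp(-0.00103*110.9) = 0.8920554
k_eff = k_inf * P_TNL * P_FNL = 1.369925 * 0.9975341 * 0.8920554
k_eff = 1.2190

1.2190


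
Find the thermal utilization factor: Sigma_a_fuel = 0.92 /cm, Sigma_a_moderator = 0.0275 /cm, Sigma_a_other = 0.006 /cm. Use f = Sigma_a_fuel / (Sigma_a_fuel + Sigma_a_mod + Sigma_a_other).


f = Sigma_a_fuel / (Sigma_a_fuel + Sigma_a_mod + Sigma_a_other)
f = 0.92 / (0.92 + 0.0275 + 0.006)
f = 0.96487

0.96487


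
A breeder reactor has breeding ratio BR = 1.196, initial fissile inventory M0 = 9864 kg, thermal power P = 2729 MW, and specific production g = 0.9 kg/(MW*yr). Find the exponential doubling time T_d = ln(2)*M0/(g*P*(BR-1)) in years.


Breeding gain G = BR - 1 = 1.196 - 1 = 0.196
Fissile production rate = g * P * G = 0.9 * 2729 * 0.196 = 481.3956 kg/yr
T_d = ln(2) * M0 / (g * P * G)
T_d = ln(2) * 9864 / 481.3956 = 14.203 yr

14.203


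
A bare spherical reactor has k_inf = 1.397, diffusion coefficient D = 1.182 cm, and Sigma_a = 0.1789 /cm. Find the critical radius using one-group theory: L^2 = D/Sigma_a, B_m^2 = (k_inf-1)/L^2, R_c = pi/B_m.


L^2 = D / Sigma_a = 1.182 / 0.1789 = 6.607043 cm^2
B_m^2 = (k_inf - 1) / L^2 = (1.397 - 1) / 6.607043 = 0.06008739 /cm^2
For a bare sphere: B_g = pi/R, so R_c = pi / sqrt(B_m^2)
R_c = pi / sqrt(0.06008739) = 12.816 cm

12.816


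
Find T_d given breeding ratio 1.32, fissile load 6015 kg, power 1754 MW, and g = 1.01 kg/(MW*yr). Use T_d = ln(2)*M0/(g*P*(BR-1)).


Breeding gain G = BR - 1 = 1.32 - 1 = 0.32
Fissile production rate = g * P * G = 1.01 * 1754 * 0.32 = 566.8928 kg/yr
T_d = ln(2) * M0 / (g * P * G)
T_d = ln(2) * 6015 / 566.8928 = 7.3546 yr

7.3546


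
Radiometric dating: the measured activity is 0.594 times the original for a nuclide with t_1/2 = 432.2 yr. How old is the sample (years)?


lambda = ln(2) / t_half = ln(2) / 432.2 = 0.001603765 /yr
t = -ln(A/A0) / lambda
t = -ln(0.594) / 0.001603765
t = 324.78 yr

324.78


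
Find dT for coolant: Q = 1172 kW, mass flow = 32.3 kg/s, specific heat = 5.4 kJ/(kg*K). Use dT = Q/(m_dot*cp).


dT = Q / (m_dot * cp)
dT = 1172 / (32.3 * 5.4)
dT = 6.7194 C

6.7194


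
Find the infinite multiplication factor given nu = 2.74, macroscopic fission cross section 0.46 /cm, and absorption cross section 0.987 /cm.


k_inf = nu * Sigma_f / Sigma_a
k_inf = 2.74 * 0.46 / 0.987
k_inf = 1.2770

1.2770


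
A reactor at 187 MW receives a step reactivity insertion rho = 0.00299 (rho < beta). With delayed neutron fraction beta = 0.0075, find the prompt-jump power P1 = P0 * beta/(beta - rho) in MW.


P1/P0 = beta / (beta - rho)
P1/P0 = 0.0075 / (0.0075 - 0.00299) = 1.662971
P1 = 187 * 1.662971 = 310.98 MW

310.98


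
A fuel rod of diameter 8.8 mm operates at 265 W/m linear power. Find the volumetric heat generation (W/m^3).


r = D / 2 / 1000 = 8.8 / 2 / 1000 = 0.0044 m
q''' = q' / (pi * r^2)
q''' = 265 / (pi * 0.0044^2)
q''' = 4.3570e+06 W/m^3

4.3570e+06


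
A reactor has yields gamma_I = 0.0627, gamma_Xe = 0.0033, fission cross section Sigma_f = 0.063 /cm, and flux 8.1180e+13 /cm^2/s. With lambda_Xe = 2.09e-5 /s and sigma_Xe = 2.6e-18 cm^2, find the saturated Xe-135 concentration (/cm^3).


Xe_eq = (gamma_I + gamma_Xe) * Sigma_f * phi / (lambda_Xe + sigma_Xe * phi)
Numerator = (0.0627 + 0.0033) * 0.063 * 8.1180e+13 = 3.375464e+11
Denominator = 2.09e-5 + 2.6e-18 * 8.1180e+13 = 2.319680e-04
Xe_eq = 3.375464e+11 / 2.319680e-04 = 1.4551e+15 /cm^3

1.4551e+15


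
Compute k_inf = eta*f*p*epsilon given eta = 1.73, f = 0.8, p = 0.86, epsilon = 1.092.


k_inf = eta * f * p * epsilon
k_inf = 1.73 * 0.8 * 0.86 * 1.092
k_inf = 1.2997

1.2997


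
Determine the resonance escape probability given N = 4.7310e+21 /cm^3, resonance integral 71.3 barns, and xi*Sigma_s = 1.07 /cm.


p = exp(-N * I * 1e-24 / (xi*Sigma_s))
p = exp(-4.7310e+21 * 71.3 * 1e-24 / 1.07)
p = 0.72960

0.72960


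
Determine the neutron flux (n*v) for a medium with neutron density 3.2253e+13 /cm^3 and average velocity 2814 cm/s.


phi = n * v
phi = 3.2253e+13 * 2814
phi = 9.0760e+16 /cm^2/s

9.0760e+16


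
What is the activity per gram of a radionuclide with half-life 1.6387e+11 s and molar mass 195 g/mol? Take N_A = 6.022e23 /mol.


lambda = ln(2) / t_half = ln(2) / 1.6387e+11 = 4.229860e-12 /s
SA = lambda * N_A / M
SA = 4.229860e-12 * 6.022e23 / 195
SA = 1.3063e+10 Bq/g

1.3063e+10


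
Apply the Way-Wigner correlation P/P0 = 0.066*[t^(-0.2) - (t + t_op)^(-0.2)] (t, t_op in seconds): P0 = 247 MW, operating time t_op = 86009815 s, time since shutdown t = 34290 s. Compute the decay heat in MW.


P/P0 = 0.066 * [t^(-0.2) - (t + t_op)^(-0.2)]
P/P0 = 0.066 * [34290^(-0.2) - (34290 + 86009815)^(-0.2)]
P/P0 = 0.066 * [0.1238701 - 0.02588545] = 0.006466987
P = 247 * 0.006466987 = 1.5973 MW

1.5973


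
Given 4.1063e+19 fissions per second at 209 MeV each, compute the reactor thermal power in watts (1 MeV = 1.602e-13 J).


P = fission_rate * E_MeV * 1.602e-13
P = 4.1063e+19 * 209 * 1.602e-13
P = 1.3749e+09 W

1.3749e+09


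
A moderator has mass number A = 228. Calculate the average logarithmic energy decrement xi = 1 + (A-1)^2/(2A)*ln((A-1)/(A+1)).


xi = 1 + (A-1)^2/(2A) * ln((A-1)/(A+1))
xi = 1 + (228-1)^2/(2*228) * ln((228-1)/(228 +1))
xi = 0.0087463

0.0087463


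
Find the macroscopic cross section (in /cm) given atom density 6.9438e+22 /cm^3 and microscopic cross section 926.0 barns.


Sigma = N * sigma_barns * 1e-24
Sigma = 6.9438e+22 * 926.0 * 1e-24
Sigma = 64.300 /cm

64.300


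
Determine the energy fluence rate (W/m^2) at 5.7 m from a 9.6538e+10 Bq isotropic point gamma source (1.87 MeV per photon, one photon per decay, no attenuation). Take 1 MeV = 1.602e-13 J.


psi = A * E * 1.602e-13 / (4*pi*r^2)
psi = 9.6538e+10 * 1.87 * 1.602e-13 / (4*pi*5.7^2)
psi = 7.0834e-05 W/m^2

7.0834e-05


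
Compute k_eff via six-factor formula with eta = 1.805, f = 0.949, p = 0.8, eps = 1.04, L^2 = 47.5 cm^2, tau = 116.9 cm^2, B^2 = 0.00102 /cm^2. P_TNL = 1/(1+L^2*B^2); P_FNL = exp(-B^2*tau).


k_inf = eta*f*p*eps = 1.805*0.949*0.8*1.04 = 1.425170
P_TNL = 1/(1 + L^2*B^2) = 1/(1 + 47.5*0.00102) = 0.9537889
P_FNL = exp(-B^2*tau) = exp(-0.00102*116.9) = 0.8875965
k_eff = k_inf * P_TNL * P_FNL = 1.425170 * 0.9537889 * 0.8875965
k_eff = 1.2065

1.2065


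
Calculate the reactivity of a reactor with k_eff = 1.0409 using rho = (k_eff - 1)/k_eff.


rho = (k_eff - 1) / k_eff
rho = (1.0409 - 1) / 1.0409
rho = 0.039293

0.039293


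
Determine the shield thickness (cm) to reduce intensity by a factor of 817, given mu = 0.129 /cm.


x = ln(factor) / mu
x = ln(817) / 0.129
x = 51.982 cm

51.982


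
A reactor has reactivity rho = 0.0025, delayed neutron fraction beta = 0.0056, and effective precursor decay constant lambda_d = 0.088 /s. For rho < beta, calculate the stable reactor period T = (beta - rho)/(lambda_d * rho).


T = (beta - rho) / (lambda_d * rho)
T = (0.0056 - 0.0025) / (0.088 * 0.0025)
T = 14.091 s

14.091


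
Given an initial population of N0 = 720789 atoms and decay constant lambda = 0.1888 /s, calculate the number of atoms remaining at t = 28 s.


N = N0 * exp(-lambda * t)
N = 720789 * exp(-0.1888 * 28)
N = 3647.2

3647.2


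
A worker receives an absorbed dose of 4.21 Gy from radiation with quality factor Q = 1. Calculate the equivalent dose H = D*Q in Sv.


H = D * Q
H = 4.21 * 1
H = 4.2100 Sv

4.2100


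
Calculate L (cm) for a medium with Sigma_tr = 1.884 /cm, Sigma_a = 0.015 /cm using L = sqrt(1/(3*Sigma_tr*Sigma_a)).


D = 1 / (3 * Sigma_tr) = 1 / (3 * 1.884) = 0.1769285 cm
L = sqrt(D / Sigma_a)
L = sqrt(0.1769285 / 0.015)
L = 3.4344 cm

3.4344


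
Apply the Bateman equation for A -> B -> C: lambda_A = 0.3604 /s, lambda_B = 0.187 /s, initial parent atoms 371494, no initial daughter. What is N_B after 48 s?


N_B(t) = lambda_A * N_A0 / (lambda_B - lambda_A) * [exp(-lambda_A*t) - exp(-lambda_B*t)]
exp(-0.3604*48) = 3.069396e-08; exp(-0.187*48) = 1.264075e-04
N_B = 0.3604 * 371494 / (0.187 - 0.3604) * (3.069396e-08 - 1.264075e-04)
N_B = 97.579

97.579


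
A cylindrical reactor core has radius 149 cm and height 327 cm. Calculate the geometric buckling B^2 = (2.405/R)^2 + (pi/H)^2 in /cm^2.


B^2 = (2.405/R)^2 + (pi/H)^2
B^2 = (2.405/149)^2 + (pi/327)^2
B^2 = 3.5283e-04 /cm^2

3.5283e-04


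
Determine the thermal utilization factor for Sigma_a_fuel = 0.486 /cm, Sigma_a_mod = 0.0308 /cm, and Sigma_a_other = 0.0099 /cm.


f = Sigma_a_fuel / (Sigma_a_fuel + Sigma_a_mod + Sigma_a_other)
f = 0.486 / (0.486 + 0.0308 + 0.0099)
f = 0.92273

0.92273


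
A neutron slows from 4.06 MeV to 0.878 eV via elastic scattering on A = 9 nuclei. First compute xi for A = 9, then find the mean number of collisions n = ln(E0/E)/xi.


xi = 1 + (A-1)^2/(2A)*ln((A-1)/(A+1)) = 0.2066007 (for A = 9)
n = ln(E0/E) / xi
n = ln(4.06e6 / 0.878) / 0.2066007
n = ln(4.624146e+06) / 0.2066007 = 74.282

74.282
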